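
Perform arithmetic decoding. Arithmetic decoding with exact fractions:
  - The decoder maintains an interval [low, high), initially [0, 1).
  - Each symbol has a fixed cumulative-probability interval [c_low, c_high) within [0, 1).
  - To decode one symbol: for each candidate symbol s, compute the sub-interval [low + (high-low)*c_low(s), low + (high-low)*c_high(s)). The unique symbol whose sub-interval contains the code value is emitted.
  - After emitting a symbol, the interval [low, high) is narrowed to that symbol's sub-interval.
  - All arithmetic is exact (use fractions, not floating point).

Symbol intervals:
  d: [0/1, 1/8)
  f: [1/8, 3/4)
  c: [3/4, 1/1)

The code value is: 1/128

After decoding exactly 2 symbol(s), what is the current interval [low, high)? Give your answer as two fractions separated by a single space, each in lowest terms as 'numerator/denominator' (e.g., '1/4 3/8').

Answer: 0/1 1/64

Derivation:
Step 1: interval [0/1, 1/1), width = 1/1 - 0/1 = 1/1
  'd': [0/1 + 1/1*0/1, 0/1 + 1/1*1/8) = [0/1, 1/8) <- contains code 1/128
  'f': [0/1 + 1/1*1/8, 0/1 + 1/1*3/4) = [1/8, 3/4)
  'c': [0/1 + 1/1*3/4, 0/1 + 1/1*1/1) = [3/4, 1/1)
  emit 'd', narrow to [0/1, 1/8)
Step 2: interval [0/1, 1/8), width = 1/8 - 0/1 = 1/8
  'd': [0/1 + 1/8*0/1, 0/1 + 1/8*1/8) = [0/1, 1/64) <- contains code 1/128
  'f': [0/1 + 1/8*1/8, 0/1 + 1/8*3/4) = [1/64, 3/32)
  'c': [0/1 + 1/8*3/4, 0/1 + 1/8*1/1) = [3/32, 1/8)
  emit 'd', narrow to [0/1, 1/64)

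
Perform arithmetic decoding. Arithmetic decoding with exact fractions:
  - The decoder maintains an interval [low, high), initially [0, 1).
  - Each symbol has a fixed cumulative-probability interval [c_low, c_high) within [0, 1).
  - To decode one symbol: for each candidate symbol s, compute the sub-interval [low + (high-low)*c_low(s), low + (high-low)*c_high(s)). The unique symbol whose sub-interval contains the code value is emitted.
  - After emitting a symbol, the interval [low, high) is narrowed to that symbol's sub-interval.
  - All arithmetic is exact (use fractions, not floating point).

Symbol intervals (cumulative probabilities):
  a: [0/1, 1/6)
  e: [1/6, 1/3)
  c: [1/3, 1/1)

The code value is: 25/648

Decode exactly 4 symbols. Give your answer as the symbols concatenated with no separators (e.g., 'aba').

Answer: aeca

Derivation:
Step 1: interval [0/1, 1/1), width = 1/1 - 0/1 = 1/1
  'a': [0/1 + 1/1*0/1, 0/1 + 1/1*1/6) = [0/1, 1/6) <- contains code 25/648
  'e': [0/1 + 1/1*1/6, 0/1 + 1/1*1/3) = [1/6, 1/3)
  'c': [0/1 + 1/1*1/3, 0/1 + 1/1*1/1) = [1/3, 1/1)
  emit 'a', narrow to [0/1, 1/6)
Step 2: interval [0/1, 1/6), width = 1/6 - 0/1 = 1/6
  'a': [0/1 + 1/6*0/1, 0/1 + 1/6*1/6) = [0/1, 1/36)
  'e': [0/1 + 1/6*1/6, 0/1 + 1/6*1/3) = [1/36, 1/18) <- contains code 25/648
  'c': [0/1 + 1/6*1/3, 0/1 + 1/6*1/1) = [1/18, 1/6)
  emit 'e', narrow to [1/36, 1/18)
Step 3: interval [1/36, 1/18), width = 1/18 - 1/36 = 1/36
  'a': [1/36 + 1/36*0/1, 1/36 + 1/36*1/6) = [1/36, 7/216)
  'e': [1/36 + 1/36*1/6, 1/36 + 1/36*1/3) = [7/216, 1/27)
  'c': [1/36 + 1/36*1/3, 1/36 + 1/36*1/1) = [1/27, 1/18) <- contains code 25/648
  emit 'c', narrow to [1/27, 1/18)
Step 4: interval [1/27, 1/18), width = 1/18 - 1/27 = 1/54
  'a': [1/27 + 1/54*0/1, 1/27 + 1/54*1/6) = [1/27, 13/324) <- contains code 25/648
  'e': [1/27 + 1/54*1/6, 1/27 + 1/54*1/3) = [13/324, 7/162)
  'c': [1/27 + 1/54*1/3, 1/27 + 1/54*1/1) = [7/162, 1/18)
  emit 'a', narrow to [1/27, 13/324)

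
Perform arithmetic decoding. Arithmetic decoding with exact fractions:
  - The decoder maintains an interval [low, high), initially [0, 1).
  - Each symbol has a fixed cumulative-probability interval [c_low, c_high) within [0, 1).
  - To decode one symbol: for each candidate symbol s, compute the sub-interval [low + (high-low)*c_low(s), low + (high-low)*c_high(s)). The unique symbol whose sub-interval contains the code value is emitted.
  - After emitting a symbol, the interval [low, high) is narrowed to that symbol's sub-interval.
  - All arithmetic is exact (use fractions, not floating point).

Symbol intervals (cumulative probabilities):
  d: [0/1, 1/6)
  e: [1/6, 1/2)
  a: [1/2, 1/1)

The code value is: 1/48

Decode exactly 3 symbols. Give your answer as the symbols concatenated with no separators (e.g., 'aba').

Answer: dda

Derivation:
Step 1: interval [0/1, 1/1), width = 1/1 - 0/1 = 1/1
  'd': [0/1 + 1/1*0/1, 0/1 + 1/1*1/6) = [0/1, 1/6) <- contains code 1/48
  'e': [0/1 + 1/1*1/6, 0/1 + 1/1*1/2) = [1/6, 1/2)
  'a': [0/1 + 1/1*1/2, 0/1 + 1/1*1/1) = [1/2, 1/1)
  emit 'd', narrow to [0/1, 1/6)
Step 2: interval [0/1, 1/6), width = 1/6 - 0/1 = 1/6
  'd': [0/1 + 1/6*0/1, 0/1 + 1/6*1/6) = [0/1, 1/36) <- contains code 1/48
  'e': [0/1 + 1/6*1/6, 0/1 + 1/6*1/2) = [1/36, 1/12)
  'a': [0/1 + 1/6*1/2, 0/1 + 1/6*1/1) = [1/12, 1/6)
  emit 'd', narrow to [0/1, 1/36)
Step 3: interval [0/1, 1/36), width = 1/36 - 0/1 = 1/36
  'd': [0/1 + 1/36*0/1, 0/1 + 1/36*1/6) = [0/1, 1/216)
  'e': [0/1 + 1/36*1/6, 0/1 + 1/36*1/2) = [1/216, 1/72)
  'a': [0/1 + 1/36*1/2, 0/1 + 1/36*1/1) = [1/72, 1/36) <- contains code 1/48
  emit 'a', narrow to [1/72, 1/36)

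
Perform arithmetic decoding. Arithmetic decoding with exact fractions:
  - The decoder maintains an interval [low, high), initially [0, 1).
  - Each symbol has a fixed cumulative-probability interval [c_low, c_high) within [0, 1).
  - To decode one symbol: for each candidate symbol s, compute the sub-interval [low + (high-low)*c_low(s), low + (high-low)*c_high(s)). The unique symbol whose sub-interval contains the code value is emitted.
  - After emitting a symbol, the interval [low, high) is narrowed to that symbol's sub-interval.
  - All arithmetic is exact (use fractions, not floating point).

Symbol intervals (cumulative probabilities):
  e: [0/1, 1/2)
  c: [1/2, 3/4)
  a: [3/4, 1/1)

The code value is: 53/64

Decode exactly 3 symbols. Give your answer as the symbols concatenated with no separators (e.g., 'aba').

Answer: aec

Derivation:
Step 1: interval [0/1, 1/1), width = 1/1 - 0/1 = 1/1
  'e': [0/1 + 1/1*0/1, 0/1 + 1/1*1/2) = [0/1, 1/2)
  'c': [0/1 + 1/1*1/2, 0/1 + 1/1*3/4) = [1/2, 3/4)
  'a': [0/1 + 1/1*3/4, 0/1 + 1/1*1/1) = [3/4, 1/1) <- contains code 53/64
  emit 'a', narrow to [3/4, 1/1)
Step 2: interval [3/4, 1/1), width = 1/1 - 3/4 = 1/4
  'e': [3/4 + 1/4*0/1, 3/4 + 1/4*1/2) = [3/4, 7/8) <- contains code 53/64
  'c': [3/4 + 1/4*1/2, 3/4 + 1/4*3/4) = [7/8, 15/16)
  'a': [3/4 + 1/4*3/4, 3/4 + 1/4*1/1) = [15/16, 1/1)
  emit 'e', narrow to [3/4, 7/8)
Step 3: interval [3/4, 7/8), width = 7/8 - 3/4 = 1/8
  'e': [3/4 + 1/8*0/1, 3/4 + 1/8*1/2) = [3/4, 13/16)
  'c': [3/4 + 1/8*1/2, 3/4 + 1/8*3/4) = [13/16, 27/32) <- contains code 53/64
  'a': [3/4 + 1/8*3/4, 3/4 + 1/8*1/1) = [27/32, 7/8)
  emit 'c', narrow to [13/16, 27/32)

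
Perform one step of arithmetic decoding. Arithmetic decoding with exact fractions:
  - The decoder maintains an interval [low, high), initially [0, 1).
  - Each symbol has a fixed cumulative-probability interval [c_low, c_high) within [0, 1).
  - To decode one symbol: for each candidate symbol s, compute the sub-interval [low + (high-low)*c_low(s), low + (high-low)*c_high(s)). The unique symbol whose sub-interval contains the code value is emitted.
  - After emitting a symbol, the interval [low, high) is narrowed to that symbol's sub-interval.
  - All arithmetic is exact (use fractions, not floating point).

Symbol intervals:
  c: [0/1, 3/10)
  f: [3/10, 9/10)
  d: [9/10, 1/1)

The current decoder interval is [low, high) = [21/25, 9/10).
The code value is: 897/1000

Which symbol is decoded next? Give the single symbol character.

Answer: d

Derivation:
Interval width = high − low = 9/10 − 21/25 = 3/50
Scaled code = (code − low) / width = (897/1000 − 21/25) / 3/50 = 19/20
  c: [0/1, 3/10) 
  f: [3/10, 9/10) 
  d: [9/10, 1/1) ← scaled code falls here ✓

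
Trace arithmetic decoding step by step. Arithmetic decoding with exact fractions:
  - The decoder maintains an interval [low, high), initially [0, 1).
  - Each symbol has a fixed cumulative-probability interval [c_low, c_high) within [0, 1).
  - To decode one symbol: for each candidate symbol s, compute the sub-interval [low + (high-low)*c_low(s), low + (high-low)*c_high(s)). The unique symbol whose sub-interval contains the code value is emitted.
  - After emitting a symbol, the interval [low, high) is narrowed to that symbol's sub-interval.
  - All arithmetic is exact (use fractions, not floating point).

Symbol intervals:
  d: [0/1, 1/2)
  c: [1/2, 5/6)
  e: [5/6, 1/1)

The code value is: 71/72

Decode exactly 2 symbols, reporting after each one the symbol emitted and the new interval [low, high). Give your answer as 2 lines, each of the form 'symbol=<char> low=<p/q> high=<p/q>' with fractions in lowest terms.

Answer: symbol=e low=5/6 high=1/1
symbol=e low=35/36 high=1/1

Derivation:
Step 1: interval [0/1, 1/1), width = 1/1 - 0/1 = 1/1
  'd': [0/1 + 1/1*0/1, 0/1 + 1/1*1/2) = [0/1, 1/2)
  'c': [0/1 + 1/1*1/2, 0/1 + 1/1*5/6) = [1/2, 5/6)
  'e': [0/1 + 1/1*5/6, 0/1 + 1/1*1/1) = [5/6, 1/1) <- contains code 71/72
  emit 'e', narrow to [5/6, 1/1)
Step 2: interval [5/6, 1/1), width = 1/1 - 5/6 = 1/6
  'd': [5/6 + 1/6*0/1, 5/6 + 1/6*1/2) = [5/6, 11/12)
  'c': [5/6 + 1/6*1/2, 5/6 + 1/6*5/6) = [11/12, 35/36)
  'e': [5/6 + 1/6*5/6, 5/6 + 1/6*1/1) = [35/36, 1/1) <- contains code 71/72
  emit 'e', narrow to [35/36, 1/1)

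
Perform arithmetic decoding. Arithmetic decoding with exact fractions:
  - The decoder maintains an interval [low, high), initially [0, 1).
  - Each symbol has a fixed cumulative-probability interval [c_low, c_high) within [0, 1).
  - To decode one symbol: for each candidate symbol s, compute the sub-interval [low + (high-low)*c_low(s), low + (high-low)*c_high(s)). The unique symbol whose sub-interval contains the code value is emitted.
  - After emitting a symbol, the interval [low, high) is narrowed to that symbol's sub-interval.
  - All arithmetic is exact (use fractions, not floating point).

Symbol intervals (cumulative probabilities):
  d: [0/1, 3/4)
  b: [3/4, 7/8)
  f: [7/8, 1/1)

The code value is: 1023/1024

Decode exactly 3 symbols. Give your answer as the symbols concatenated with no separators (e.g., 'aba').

Answer: fff

Derivation:
Step 1: interval [0/1, 1/1), width = 1/1 - 0/1 = 1/1
  'd': [0/1 + 1/1*0/1, 0/1 + 1/1*3/4) = [0/1, 3/4)
  'b': [0/1 + 1/1*3/4, 0/1 + 1/1*7/8) = [3/4, 7/8)
  'f': [0/1 + 1/1*7/8, 0/1 + 1/1*1/1) = [7/8, 1/1) <- contains code 1023/1024
  emit 'f', narrow to [7/8, 1/1)
Step 2: interval [7/8, 1/1), width = 1/1 - 7/8 = 1/8
  'd': [7/8 + 1/8*0/1, 7/8 + 1/8*3/4) = [7/8, 31/32)
  'b': [7/8 + 1/8*3/4, 7/8 + 1/8*7/8) = [31/32, 63/64)
  'f': [7/8 + 1/8*7/8, 7/8 + 1/8*1/1) = [63/64, 1/1) <- contains code 1023/1024
  emit 'f', narrow to [63/64, 1/1)
Step 3: interval [63/64, 1/1), width = 1/1 - 63/64 = 1/64
  'd': [63/64 + 1/64*0/1, 63/64 + 1/64*3/4) = [63/64, 255/256)
  'b': [63/64 + 1/64*3/4, 63/64 + 1/64*7/8) = [255/256, 511/512)
  'f': [63/64 + 1/64*7/8, 63/64 + 1/64*1/1) = [511/512, 1/1) <- contains code 1023/1024
  emit 'f', narrow to [511/512, 1/1)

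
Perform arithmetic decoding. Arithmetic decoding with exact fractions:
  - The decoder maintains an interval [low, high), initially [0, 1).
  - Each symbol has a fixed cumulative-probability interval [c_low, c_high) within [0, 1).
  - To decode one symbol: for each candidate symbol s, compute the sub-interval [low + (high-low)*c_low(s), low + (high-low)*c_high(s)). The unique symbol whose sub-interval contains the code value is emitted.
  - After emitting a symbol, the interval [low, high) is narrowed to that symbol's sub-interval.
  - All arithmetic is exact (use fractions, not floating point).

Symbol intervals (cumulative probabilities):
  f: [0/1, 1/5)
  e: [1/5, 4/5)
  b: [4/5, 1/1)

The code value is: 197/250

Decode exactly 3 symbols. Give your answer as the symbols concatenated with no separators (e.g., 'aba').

Answer: ebb

Derivation:
Step 1: interval [0/1, 1/1), width = 1/1 - 0/1 = 1/1
  'f': [0/1 + 1/1*0/1, 0/1 + 1/1*1/5) = [0/1, 1/5)
  'e': [0/1 + 1/1*1/5, 0/1 + 1/1*4/5) = [1/5, 4/5) <- contains code 197/250
  'b': [0/1 + 1/1*4/5, 0/1 + 1/1*1/1) = [4/5, 1/1)
  emit 'e', narrow to [1/5, 4/5)
Step 2: interval [1/5, 4/5), width = 4/5 - 1/5 = 3/5
  'f': [1/5 + 3/5*0/1, 1/5 + 3/5*1/5) = [1/5, 8/25)
  'e': [1/5 + 3/5*1/5, 1/5 + 3/5*4/5) = [8/25, 17/25)
  'b': [1/5 + 3/5*4/5, 1/5 + 3/5*1/1) = [17/25, 4/5) <- contains code 197/250
  emit 'b', narrow to [17/25, 4/5)
Step 3: interval [17/25, 4/5), width = 4/5 - 17/25 = 3/25
  'f': [17/25 + 3/25*0/1, 17/25 + 3/25*1/5) = [17/25, 88/125)
  'e': [17/25 + 3/25*1/5, 17/25 + 3/25*4/5) = [88/125, 97/125)
  'b': [17/25 + 3/25*4/5, 17/25 + 3/25*1/1) = [97/125, 4/5) <- contains code 197/250
  emit 'b', narrow to [97/125, 4/5)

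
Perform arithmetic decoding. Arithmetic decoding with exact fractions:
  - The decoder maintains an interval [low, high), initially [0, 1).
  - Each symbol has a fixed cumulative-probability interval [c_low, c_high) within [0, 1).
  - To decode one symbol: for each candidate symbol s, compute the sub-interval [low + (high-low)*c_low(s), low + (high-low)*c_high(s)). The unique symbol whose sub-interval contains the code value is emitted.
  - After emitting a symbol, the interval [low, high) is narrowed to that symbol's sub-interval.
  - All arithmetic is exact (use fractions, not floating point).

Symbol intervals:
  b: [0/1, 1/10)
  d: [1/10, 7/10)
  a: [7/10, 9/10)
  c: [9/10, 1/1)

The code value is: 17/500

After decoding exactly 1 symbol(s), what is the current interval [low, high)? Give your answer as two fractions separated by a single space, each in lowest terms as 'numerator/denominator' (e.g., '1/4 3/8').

Step 1: interval [0/1, 1/1), width = 1/1 - 0/1 = 1/1
  'b': [0/1 + 1/1*0/1, 0/1 + 1/1*1/10) = [0/1, 1/10) <- contains code 17/500
  'd': [0/1 + 1/1*1/10, 0/1 + 1/1*7/10) = [1/10, 7/10)
  'a': [0/1 + 1/1*7/10, 0/1 + 1/1*9/10) = [7/10, 9/10)
  'c': [0/1 + 1/1*9/10, 0/1 + 1/1*1/1) = [9/10, 1/1)
  emit 'b', narrow to [0/1, 1/10)

Answer: 0/1 1/10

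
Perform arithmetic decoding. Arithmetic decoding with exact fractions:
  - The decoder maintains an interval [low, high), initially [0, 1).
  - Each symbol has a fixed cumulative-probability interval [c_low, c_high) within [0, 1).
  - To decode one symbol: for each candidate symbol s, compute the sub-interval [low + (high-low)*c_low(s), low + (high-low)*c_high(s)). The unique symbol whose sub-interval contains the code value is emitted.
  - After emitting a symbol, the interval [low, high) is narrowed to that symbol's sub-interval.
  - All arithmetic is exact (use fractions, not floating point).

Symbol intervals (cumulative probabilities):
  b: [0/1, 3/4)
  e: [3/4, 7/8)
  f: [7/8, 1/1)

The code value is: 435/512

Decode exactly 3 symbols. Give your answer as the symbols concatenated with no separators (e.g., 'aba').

Step 1: interval [0/1, 1/1), width = 1/1 - 0/1 = 1/1
  'b': [0/1 + 1/1*0/1, 0/1 + 1/1*3/4) = [0/1, 3/4)
  'e': [0/1 + 1/1*3/4, 0/1 + 1/1*7/8) = [3/4, 7/8) <- contains code 435/512
  'f': [0/1 + 1/1*7/8, 0/1 + 1/1*1/1) = [7/8, 1/1)
  emit 'e', narrow to [3/4, 7/8)
Step 2: interval [3/4, 7/8), width = 7/8 - 3/4 = 1/8
  'b': [3/4 + 1/8*0/1, 3/4 + 1/8*3/4) = [3/4, 27/32)
  'e': [3/4 + 1/8*3/4, 3/4 + 1/8*7/8) = [27/32, 55/64) <- contains code 435/512
  'f': [3/4 + 1/8*7/8, 3/4 + 1/8*1/1) = [55/64, 7/8)
  emit 'e', narrow to [27/32, 55/64)
Step 3: interval [27/32, 55/64), width = 55/64 - 27/32 = 1/64
  'b': [27/32 + 1/64*0/1, 27/32 + 1/64*3/4) = [27/32, 219/256) <- contains code 435/512
  'e': [27/32 + 1/64*3/4, 27/32 + 1/64*7/8) = [219/256, 439/512)
  'f': [27/32 + 1/64*7/8, 27/32 + 1/64*1/1) = [439/512, 55/64)
  emit 'b', narrow to [27/32, 219/256)

Answer: eeb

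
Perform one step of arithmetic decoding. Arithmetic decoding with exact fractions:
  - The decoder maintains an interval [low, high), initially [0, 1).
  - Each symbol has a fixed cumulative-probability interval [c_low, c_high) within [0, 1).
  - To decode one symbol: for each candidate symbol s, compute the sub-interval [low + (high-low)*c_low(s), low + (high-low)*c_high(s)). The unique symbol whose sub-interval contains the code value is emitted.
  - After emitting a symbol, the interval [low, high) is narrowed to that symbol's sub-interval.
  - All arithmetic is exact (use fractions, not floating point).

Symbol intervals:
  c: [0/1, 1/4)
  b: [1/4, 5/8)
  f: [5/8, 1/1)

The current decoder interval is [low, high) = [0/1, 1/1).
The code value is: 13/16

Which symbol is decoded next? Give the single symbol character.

Answer: f

Derivation:
Interval width = high − low = 1/1 − 0/1 = 1/1
Scaled code = (code − low) / width = (13/16 − 0/1) / 1/1 = 13/16
  c: [0/1, 1/4) 
  b: [1/4, 5/8) 
  f: [5/8, 1/1) ← scaled code falls here ✓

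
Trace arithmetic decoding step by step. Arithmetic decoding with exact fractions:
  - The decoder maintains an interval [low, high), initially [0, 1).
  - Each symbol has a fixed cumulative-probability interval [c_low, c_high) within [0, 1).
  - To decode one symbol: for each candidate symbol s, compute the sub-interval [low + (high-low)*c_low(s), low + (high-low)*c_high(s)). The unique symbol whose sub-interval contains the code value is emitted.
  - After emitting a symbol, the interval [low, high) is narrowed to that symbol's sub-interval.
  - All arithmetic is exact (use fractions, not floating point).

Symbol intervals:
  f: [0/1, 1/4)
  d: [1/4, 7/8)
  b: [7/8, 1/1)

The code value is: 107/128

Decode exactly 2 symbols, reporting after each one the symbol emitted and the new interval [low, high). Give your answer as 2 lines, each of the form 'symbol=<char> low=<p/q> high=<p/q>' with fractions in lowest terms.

Step 1: interval [0/1, 1/1), width = 1/1 - 0/1 = 1/1
  'f': [0/1 + 1/1*0/1, 0/1 + 1/1*1/4) = [0/1, 1/4)
  'd': [0/1 + 1/1*1/4, 0/1 + 1/1*7/8) = [1/4, 7/8) <- contains code 107/128
  'b': [0/1 + 1/1*7/8, 0/1 + 1/1*1/1) = [7/8, 1/1)
  emit 'd', narrow to [1/4, 7/8)
Step 2: interval [1/4, 7/8), width = 7/8 - 1/4 = 5/8
  'f': [1/4 + 5/8*0/1, 1/4 + 5/8*1/4) = [1/4, 13/32)
  'd': [1/4 + 5/8*1/4, 1/4 + 5/8*7/8) = [13/32, 51/64)
  'b': [1/4 + 5/8*7/8, 1/4 + 5/8*1/1) = [51/64, 7/8) <- contains code 107/128
  emit 'b', narrow to [51/64, 7/8)

Answer: symbol=d low=1/4 high=7/8
symbol=b low=51/64 high=7/8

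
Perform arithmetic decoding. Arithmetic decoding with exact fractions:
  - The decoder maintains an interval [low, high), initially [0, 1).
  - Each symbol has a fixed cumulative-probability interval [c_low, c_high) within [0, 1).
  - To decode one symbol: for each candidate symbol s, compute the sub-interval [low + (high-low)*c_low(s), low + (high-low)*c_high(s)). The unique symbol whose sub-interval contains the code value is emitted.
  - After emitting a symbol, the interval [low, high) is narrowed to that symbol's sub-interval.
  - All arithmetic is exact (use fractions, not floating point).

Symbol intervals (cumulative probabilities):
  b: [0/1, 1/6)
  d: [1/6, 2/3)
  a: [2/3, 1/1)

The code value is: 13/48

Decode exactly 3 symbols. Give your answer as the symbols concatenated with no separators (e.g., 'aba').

Step 1: interval [0/1, 1/1), width = 1/1 - 0/1 = 1/1
  'b': [0/1 + 1/1*0/1, 0/1 + 1/1*1/6) = [0/1, 1/6)
  'd': [0/1 + 1/1*1/6, 0/1 + 1/1*2/3) = [1/6, 2/3) <- contains code 13/48
  'a': [0/1 + 1/1*2/3, 0/1 + 1/1*1/1) = [2/3, 1/1)
  emit 'd', narrow to [1/6, 2/3)
Step 2: interval [1/6, 2/3), width = 2/3 - 1/6 = 1/2
  'b': [1/6 + 1/2*0/1, 1/6 + 1/2*1/6) = [1/6, 1/4)
  'd': [1/6 + 1/2*1/6, 1/6 + 1/2*2/3) = [1/4, 1/2) <- contains code 13/48
  'a': [1/6 + 1/2*2/3, 1/6 + 1/2*1/1) = [1/2, 2/3)
  emit 'd', narrow to [1/4, 1/2)
Step 3: interval [1/4, 1/2), width = 1/2 - 1/4 = 1/4
  'b': [1/4 + 1/4*0/1, 1/4 + 1/4*1/6) = [1/4, 7/24) <- contains code 13/48
  'd': [1/4 + 1/4*1/6, 1/4 + 1/4*2/3) = [7/24, 5/12)
  'a': [1/4 + 1/4*2/3, 1/4 + 1/4*1/1) = [5/12, 1/2)
  emit 'b', narrow to [1/4, 7/24)

Answer: ddb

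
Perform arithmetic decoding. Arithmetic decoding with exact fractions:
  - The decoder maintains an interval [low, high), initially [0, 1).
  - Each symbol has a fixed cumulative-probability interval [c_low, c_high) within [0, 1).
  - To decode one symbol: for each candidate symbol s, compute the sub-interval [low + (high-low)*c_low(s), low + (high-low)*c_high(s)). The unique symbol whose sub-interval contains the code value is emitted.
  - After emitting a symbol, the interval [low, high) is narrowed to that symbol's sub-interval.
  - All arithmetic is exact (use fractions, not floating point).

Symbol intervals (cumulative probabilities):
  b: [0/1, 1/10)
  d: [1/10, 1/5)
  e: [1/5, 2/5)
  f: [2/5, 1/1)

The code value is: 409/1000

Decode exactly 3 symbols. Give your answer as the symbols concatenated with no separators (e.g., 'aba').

Answer: fbd

Derivation:
Step 1: interval [0/1, 1/1), width = 1/1 - 0/1 = 1/1
  'b': [0/1 + 1/1*0/1, 0/1 + 1/1*1/10) = [0/1, 1/10)
  'd': [0/1 + 1/1*1/10, 0/1 + 1/1*1/5) = [1/10, 1/5)
  'e': [0/1 + 1/1*1/5, 0/1 + 1/1*2/5) = [1/5, 2/5)
  'f': [0/1 + 1/1*2/5, 0/1 + 1/1*1/1) = [2/5, 1/1) <- contains code 409/1000
  emit 'f', narrow to [2/5, 1/1)
Step 2: interval [2/5, 1/1), width = 1/1 - 2/5 = 3/5
  'b': [2/5 + 3/5*0/1, 2/5 + 3/5*1/10) = [2/5, 23/50) <- contains code 409/1000
  'd': [2/5 + 3/5*1/10, 2/5 + 3/5*1/5) = [23/50, 13/25)
  'e': [2/5 + 3/5*1/5, 2/5 + 3/5*2/5) = [13/25, 16/25)
  'f': [2/5 + 3/5*2/5, 2/5 + 3/5*1/1) = [16/25, 1/1)
  emit 'b', narrow to [2/5, 23/50)
Step 3: interval [2/5, 23/50), width = 23/50 - 2/5 = 3/50
  'b': [2/5 + 3/50*0/1, 2/5 + 3/50*1/10) = [2/5, 203/500)
  'd': [2/5 + 3/50*1/10, 2/5 + 3/50*1/5) = [203/500, 103/250) <- contains code 409/1000
  'e': [2/5 + 3/50*1/5, 2/5 + 3/50*2/5) = [103/250, 53/125)
  'f': [2/5 + 3/50*2/5, 2/5 + 3/50*1/1) = [53/125, 23/50)
  emit 'd', narrow to [203/500, 103/250)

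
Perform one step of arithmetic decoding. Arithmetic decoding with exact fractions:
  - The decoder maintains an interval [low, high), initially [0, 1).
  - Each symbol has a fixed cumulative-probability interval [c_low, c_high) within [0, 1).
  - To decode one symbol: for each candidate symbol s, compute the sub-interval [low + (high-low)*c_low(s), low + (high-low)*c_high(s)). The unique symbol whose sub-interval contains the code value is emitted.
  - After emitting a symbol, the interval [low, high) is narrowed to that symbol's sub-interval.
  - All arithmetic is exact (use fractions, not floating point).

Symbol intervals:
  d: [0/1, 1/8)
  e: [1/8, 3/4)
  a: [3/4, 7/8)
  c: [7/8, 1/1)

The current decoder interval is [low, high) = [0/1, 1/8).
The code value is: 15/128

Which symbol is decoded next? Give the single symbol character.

Answer: c

Derivation:
Interval width = high − low = 1/8 − 0/1 = 1/8
Scaled code = (code − low) / width = (15/128 − 0/1) / 1/8 = 15/16
  d: [0/1, 1/8) 
  e: [1/8, 3/4) 
  a: [3/4, 7/8) 
  c: [7/8, 1/1) ← scaled code falls here ✓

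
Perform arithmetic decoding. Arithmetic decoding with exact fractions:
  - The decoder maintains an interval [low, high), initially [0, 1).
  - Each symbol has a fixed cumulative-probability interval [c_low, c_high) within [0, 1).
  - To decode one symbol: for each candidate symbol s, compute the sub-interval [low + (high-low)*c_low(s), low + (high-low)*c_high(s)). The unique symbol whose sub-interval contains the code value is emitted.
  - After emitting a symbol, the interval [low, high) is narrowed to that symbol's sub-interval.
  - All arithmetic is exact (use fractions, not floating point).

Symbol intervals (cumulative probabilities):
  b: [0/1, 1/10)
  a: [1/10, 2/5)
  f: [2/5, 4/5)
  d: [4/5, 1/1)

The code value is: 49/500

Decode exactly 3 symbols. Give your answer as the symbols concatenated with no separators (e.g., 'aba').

Answer: bdd

Derivation:
Step 1: interval [0/1, 1/1), width = 1/1 - 0/1 = 1/1
  'b': [0/1 + 1/1*0/1, 0/1 + 1/1*1/10) = [0/1, 1/10) <- contains code 49/500
  'a': [0/1 + 1/1*1/10, 0/1 + 1/1*2/5) = [1/10, 2/5)
  'f': [0/1 + 1/1*2/5, 0/1 + 1/1*4/5) = [2/5, 4/5)
  'd': [0/1 + 1/1*4/5, 0/1 + 1/1*1/1) = [4/5, 1/1)
  emit 'b', narrow to [0/1, 1/10)
Step 2: interval [0/1, 1/10), width = 1/10 - 0/1 = 1/10
  'b': [0/1 + 1/10*0/1, 0/1 + 1/10*1/10) = [0/1, 1/100)
  'a': [0/1 + 1/10*1/10, 0/1 + 1/10*2/5) = [1/100, 1/25)
  'f': [0/1 + 1/10*2/5, 0/1 + 1/10*4/5) = [1/25, 2/25)
  'd': [0/1 + 1/10*4/5, 0/1 + 1/10*1/1) = [2/25, 1/10) <- contains code 49/500
  emit 'd', narrow to [2/25, 1/10)
Step 3: interval [2/25, 1/10), width = 1/10 - 2/25 = 1/50
  'b': [2/25 + 1/50*0/1, 2/25 + 1/50*1/10) = [2/25, 41/500)
  'a': [2/25 + 1/50*1/10, 2/25 + 1/50*2/5) = [41/500, 11/125)
  'f': [2/25 + 1/50*2/5, 2/25 + 1/50*4/5) = [11/125, 12/125)
  'd': [2/25 + 1/50*4/5, 2/25 + 1/50*1/1) = [12/125, 1/10) <- contains code 49/500
  emit 'd', narrow to [12/125, 1/10)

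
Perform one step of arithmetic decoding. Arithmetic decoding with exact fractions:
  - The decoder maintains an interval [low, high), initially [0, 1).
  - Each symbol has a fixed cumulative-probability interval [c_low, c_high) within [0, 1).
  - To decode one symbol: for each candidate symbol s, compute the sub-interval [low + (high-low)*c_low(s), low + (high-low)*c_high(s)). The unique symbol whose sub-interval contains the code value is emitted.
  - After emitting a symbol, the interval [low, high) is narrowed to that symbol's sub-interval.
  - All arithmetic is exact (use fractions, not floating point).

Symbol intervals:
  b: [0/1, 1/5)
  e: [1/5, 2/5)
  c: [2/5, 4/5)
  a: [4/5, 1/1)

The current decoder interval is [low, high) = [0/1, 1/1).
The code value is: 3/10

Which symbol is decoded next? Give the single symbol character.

Interval width = high − low = 1/1 − 0/1 = 1/1
Scaled code = (code − low) / width = (3/10 − 0/1) / 1/1 = 3/10
  b: [0/1, 1/5) 
  e: [1/5, 2/5) ← scaled code falls here ✓
  c: [2/5, 4/5) 
  a: [4/5, 1/1) 

Answer: e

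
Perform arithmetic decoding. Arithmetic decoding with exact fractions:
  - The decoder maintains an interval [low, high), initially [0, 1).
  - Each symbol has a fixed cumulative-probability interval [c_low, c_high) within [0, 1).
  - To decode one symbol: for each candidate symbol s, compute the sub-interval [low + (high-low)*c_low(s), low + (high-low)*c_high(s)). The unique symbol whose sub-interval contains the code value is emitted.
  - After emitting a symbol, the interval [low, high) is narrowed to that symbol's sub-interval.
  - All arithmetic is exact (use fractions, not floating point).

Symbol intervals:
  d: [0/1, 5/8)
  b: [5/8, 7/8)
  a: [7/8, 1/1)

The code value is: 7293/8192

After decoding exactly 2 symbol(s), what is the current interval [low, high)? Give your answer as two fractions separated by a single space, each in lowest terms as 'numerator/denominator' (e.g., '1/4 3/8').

Answer: 7/8 61/64

Derivation:
Step 1: interval [0/1, 1/1), width = 1/1 - 0/1 = 1/1
  'd': [0/1 + 1/1*0/1, 0/1 + 1/1*5/8) = [0/1, 5/8)
  'b': [0/1 + 1/1*5/8, 0/1 + 1/1*7/8) = [5/8, 7/8)
  'a': [0/1 + 1/1*7/8, 0/1 + 1/1*1/1) = [7/8, 1/1) <- contains code 7293/8192
  emit 'a', narrow to [7/8, 1/1)
Step 2: interval [7/8, 1/1), width = 1/1 - 7/8 = 1/8
  'd': [7/8 + 1/8*0/1, 7/8 + 1/8*5/8) = [7/8, 61/64) <- contains code 7293/8192
  'b': [7/8 + 1/8*5/8, 7/8 + 1/8*7/8) = [61/64, 63/64)
  'a': [7/8 + 1/8*7/8, 7/8 + 1/8*1/1) = [63/64, 1/1)
  emit 'd', narrow to [7/8, 61/64)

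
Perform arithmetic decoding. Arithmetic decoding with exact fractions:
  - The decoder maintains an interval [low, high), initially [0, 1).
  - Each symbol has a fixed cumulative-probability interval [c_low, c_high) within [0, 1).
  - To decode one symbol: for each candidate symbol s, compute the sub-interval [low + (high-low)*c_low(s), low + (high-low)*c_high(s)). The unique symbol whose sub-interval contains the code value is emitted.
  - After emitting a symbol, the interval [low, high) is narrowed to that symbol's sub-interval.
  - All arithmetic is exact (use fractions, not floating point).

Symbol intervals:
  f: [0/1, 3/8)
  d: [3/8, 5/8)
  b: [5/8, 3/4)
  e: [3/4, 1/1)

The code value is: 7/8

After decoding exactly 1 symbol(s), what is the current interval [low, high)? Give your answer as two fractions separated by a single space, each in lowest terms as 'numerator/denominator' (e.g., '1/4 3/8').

Answer: 3/4 1/1

Derivation:
Step 1: interval [0/1, 1/1), width = 1/1 - 0/1 = 1/1
  'f': [0/1 + 1/1*0/1, 0/1 + 1/1*3/8) = [0/1, 3/8)
  'd': [0/1 + 1/1*3/8, 0/1 + 1/1*5/8) = [3/8, 5/8)
  'b': [0/1 + 1/1*5/8, 0/1 + 1/1*3/4) = [5/8, 3/4)
  'e': [0/1 + 1/1*3/4, 0/1 + 1/1*1/1) = [3/4, 1/1) <- contains code 7/8
  emit 'e', narrow to [3/4, 1/1)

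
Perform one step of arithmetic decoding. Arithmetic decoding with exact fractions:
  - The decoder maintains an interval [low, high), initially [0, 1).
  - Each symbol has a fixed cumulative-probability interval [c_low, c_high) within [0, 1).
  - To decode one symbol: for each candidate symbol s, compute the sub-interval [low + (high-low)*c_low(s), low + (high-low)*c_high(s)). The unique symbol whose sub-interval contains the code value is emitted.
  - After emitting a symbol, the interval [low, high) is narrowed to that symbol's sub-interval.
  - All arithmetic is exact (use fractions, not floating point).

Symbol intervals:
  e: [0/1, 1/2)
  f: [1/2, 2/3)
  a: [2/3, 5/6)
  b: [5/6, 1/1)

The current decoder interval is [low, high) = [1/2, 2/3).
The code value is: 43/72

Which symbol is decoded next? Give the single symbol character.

Answer: f

Derivation:
Interval width = high − low = 2/3 − 1/2 = 1/6
Scaled code = (code − low) / width = (43/72 − 1/2) / 1/6 = 7/12
  e: [0/1, 1/2) 
  f: [1/2, 2/3) ← scaled code falls here ✓
  a: [2/3, 5/6) 
  b: [5/6, 1/1) 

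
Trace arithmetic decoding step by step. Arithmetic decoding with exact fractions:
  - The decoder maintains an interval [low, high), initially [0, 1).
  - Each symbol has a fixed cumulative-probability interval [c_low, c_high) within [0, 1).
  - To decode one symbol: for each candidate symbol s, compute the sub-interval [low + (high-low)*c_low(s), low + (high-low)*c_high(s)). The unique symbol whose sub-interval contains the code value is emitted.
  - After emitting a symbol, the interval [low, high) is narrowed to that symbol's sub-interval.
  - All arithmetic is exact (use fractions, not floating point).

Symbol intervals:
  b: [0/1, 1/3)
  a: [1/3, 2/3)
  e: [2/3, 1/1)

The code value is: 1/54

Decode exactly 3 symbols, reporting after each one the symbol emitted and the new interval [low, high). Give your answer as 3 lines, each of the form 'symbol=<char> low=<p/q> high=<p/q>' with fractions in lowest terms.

Step 1: interval [0/1, 1/1), width = 1/1 - 0/1 = 1/1
  'b': [0/1 + 1/1*0/1, 0/1 + 1/1*1/3) = [0/1, 1/3) <- contains code 1/54
  'a': [0/1 + 1/1*1/3, 0/1 + 1/1*2/3) = [1/3, 2/3)
  'e': [0/1 + 1/1*2/3, 0/1 + 1/1*1/1) = [2/3, 1/1)
  emit 'b', narrow to [0/1, 1/3)
Step 2: interval [0/1, 1/3), width = 1/3 - 0/1 = 1/3
  'b': [0/1 + 1/3*0/1, 0/1 + 1/3*1/3) = [0/1, 1/9) <- contains code 1/54
  'a': [0/1 + 1/3*1/3, 0/1 + 1/3*2/3) = [1/9, 2/9)
  'e': [0/1 + 1/3*2/3, 0/1 + 1/3*1/1) = [2/9, 1/3)
  emit 'b', narrow to [0/1, 1/9)
Step 3: interval [0/1, 1/9), width = 1/9 - 0/1 = 1/9
  'b': [0/1 + 1/9*0/1, 0/1 + 1/9*1/3) = [0/1, 1/27) <- contains code 1/54
  'a': [0/1 + 1/9*1/3, 0/1 + 1/9*2/3) = [1/27, 2/27)
  'e': [0/1 + 1/9*2/3, 0/1 + 1/9*1/1) = [2/27, 1/9)
  emit 'b', narrow to [0/1, 1/27)

Answer: symbol=b low=0/1 high=1/3
symbol=b low=0/1 high=1/9
symbol=b low=0/1 high=1/27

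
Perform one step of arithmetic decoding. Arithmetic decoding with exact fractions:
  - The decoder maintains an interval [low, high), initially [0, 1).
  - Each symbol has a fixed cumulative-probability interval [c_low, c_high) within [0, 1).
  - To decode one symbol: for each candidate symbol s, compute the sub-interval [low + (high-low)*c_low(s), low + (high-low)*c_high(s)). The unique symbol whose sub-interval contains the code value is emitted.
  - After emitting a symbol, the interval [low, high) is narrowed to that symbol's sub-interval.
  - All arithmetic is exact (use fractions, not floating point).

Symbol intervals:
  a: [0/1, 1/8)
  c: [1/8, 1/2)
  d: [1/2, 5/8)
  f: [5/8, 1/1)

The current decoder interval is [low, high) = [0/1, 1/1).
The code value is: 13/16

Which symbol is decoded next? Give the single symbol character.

Interval width = high − low = 1/1 − 0/1 = 1/1
Scaled code = (code − low) / width = (13/16 − 0/1) / 1/1 = 13/16
  a: [0/1, 1/8) 
  c: [1/8, 1/2) 
  d: [1/2, 5/8) 
  f: [5/8, 1/1) ← scaled code falls here ✓

Answer: f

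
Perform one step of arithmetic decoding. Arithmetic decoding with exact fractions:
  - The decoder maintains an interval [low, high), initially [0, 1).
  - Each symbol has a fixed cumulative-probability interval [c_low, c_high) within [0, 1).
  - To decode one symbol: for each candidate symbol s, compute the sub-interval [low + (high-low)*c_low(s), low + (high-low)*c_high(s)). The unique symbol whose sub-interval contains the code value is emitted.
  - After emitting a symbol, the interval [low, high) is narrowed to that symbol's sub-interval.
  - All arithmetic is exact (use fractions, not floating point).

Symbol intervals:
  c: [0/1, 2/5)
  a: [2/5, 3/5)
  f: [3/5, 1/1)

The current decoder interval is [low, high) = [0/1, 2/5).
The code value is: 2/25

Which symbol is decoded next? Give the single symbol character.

Interval width = high − low = 2/5 − 0/1 = 2/5
Scaled code = (code − low) / width = (2/25 − 0/1) / 2/5 = 1/5
  c: [0/1, 2/5) ← scaled code falls here ✓
  a: [2/5, 3/5) 
  f: [3/5, 1/1) 

Answer: c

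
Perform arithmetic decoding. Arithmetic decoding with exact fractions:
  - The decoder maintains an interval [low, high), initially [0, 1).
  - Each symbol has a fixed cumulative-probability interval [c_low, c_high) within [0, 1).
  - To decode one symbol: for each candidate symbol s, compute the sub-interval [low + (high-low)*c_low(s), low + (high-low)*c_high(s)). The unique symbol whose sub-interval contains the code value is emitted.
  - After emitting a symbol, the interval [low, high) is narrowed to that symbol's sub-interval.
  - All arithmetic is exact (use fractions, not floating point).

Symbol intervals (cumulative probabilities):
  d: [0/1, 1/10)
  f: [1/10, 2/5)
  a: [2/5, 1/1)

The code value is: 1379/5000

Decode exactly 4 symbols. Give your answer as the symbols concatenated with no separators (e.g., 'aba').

Step 1: interval [0/1, 1/1), width = 1/1 - 0/1 = 1/1
  'd': [0/1 + 1/1*0/1, 0/1 + 1/1*1/10) = [0/1, 1/10)
  'f': [0/1 + 1/1*1/10, 0/1 + 1/1*2/5) = [1/10, 2/5) <- contains code 1379/5000
  'a': [0/1 + 1/1*2/5, 0/1 + 1/1*1/1) = [2/5, 1/1)
  emit 'f', narrow to [1/10, 2/5)
Step 2: interval [1/10, 2/5), width = 2/5 - 1/10 = 3/10
  'd': [1/10 + 3/10*0/1, 1/10 + 3/10*1/10) = [1/10, 13/100)
  'f': [1/10 + 3/10*1/10, 1/10 + 3/10*2/5) = [13/100, 11/50)
  'a': [1/10 + 3/10*2/5, 1/10 + 3/10*1/1) = [11/50, 2/5) <- contains code 1379/5000
  emit 'a', narrow to [11/50, 2/5)
Step 3: interval [11/50, 2/5), width = 2/5 - 11/50 = 9/50
  'd': [11/50 + 9/50*0/1, 11/50 + 9/50*1/10) = [11/50, 119/500)
  'f': [11/50 + 9/50*1/10, 11/50 + 9/50*2/5) = [119/500, 73/250) <- contains code 1379/5000
  'a': [11/50 + 9/50*2/5, 11/50 + 9/50*1/1) = [73/250, 2/5)
  emit 'f', narrow to [119/500, 73/250)
Step 4: interval [119/500, 73/250), width = 73/250 - 119/500 = 27/500
  'd': [119/500 + 27/500*0/1, 119/500 + 27/500*1/10) = [119/500, 1217/5000)
  'f': [119/500 + 27/500*1/10, 119/500 + 27/500*2/5) = [1217/5000, 649/2500)
  'a': [119/500 + 27/500*2/5, 119/500 + 27/500*1/1) = [649/2500, 73/250) <- contains code 1379/5000
  emit 'a', narrow to [649/2500, 73/250)

Answer: fafa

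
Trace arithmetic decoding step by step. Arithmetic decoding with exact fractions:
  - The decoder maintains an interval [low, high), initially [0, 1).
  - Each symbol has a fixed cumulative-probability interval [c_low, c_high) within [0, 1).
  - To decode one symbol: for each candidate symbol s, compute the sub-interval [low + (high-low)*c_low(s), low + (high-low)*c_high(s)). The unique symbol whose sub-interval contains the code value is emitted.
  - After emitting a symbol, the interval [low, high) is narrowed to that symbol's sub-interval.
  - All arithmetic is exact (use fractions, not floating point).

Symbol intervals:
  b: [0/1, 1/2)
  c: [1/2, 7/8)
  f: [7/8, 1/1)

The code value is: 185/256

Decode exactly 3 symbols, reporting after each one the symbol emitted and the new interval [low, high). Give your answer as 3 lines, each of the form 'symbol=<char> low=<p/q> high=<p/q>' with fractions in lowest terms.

Answer: symbol=c low=1/2 high=7/8
symbol=c low=11/16 high=53/64
symbol=b low=11/16 high=97/128

Derivation:
Step 1: interval [0/1, 1/1), width = 1/1 - 0/1 = 1/1
  'b': [0/1 + 1/1*0/1, 0/1 + 1/1*1/2) = [0/1, 1/2)
  'c': [0/1 + 1/1*1/2, 0/1 + 1/1*7/8) = [1/2, 7/8) <- contains code 185/256
  'f': [0/1 + 1/1*7/8, 0/1 + 1/1*1/1) = [7/8, 1/1)
  emit 'c', narrow to [1/2, 7/8)
Step 2: interval [1/2, 7/8), width = 7/8 - 1/2 = 3/8
  'b': [1/2 + 3/8*0/1, 1/2 + 3/8*1/2) = [1/2, 11/16)
  'c': [1/2 + 3/8*1/2, 1/2 + 3/8*7/8) = [11/16, 53/64) <- contains code 185/256
  'f': [1/2 + 3/8*7/8, 1/2 + 3/8*1/1) = [53/64, 7/8)
  emit 'c', narrow to [11/16, 53/64)
Step 3: interval [11/16, 53/64), width = 53/64 - 11/16 = 9/64
  'b': [11/16 + 9/64*0/1, 11/16 + 9/64*1/2) = [11/16, 97/128) <- contains code 185/256
  'c': [11/16 + 9/64*1/2, 11/16 + 9/64*7/8) = [97/128, 415/512)
  'f': [11/16 + 9/64*7/8, 11/16 + 9/64*1/1) = [415/512, 53/64)
  emit 'b', narrow to [11/16, 97/128)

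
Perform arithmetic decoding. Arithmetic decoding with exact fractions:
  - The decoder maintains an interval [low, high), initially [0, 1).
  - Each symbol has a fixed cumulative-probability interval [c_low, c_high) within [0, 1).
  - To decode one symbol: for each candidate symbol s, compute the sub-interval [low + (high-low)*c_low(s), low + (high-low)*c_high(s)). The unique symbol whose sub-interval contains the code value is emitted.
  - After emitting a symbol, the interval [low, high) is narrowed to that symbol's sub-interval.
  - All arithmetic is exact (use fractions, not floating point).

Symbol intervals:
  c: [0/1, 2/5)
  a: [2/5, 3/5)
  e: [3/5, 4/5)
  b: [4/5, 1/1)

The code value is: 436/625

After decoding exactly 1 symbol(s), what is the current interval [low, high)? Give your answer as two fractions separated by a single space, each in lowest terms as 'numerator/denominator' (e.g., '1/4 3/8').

Step 1: interval [0/1, 1/1), width = 1/1 - 0/1 = 1/1
  'c': [0/1 + 1/1*0/1, 0/1 + 1/1*2/5) = [0/1, 2/5)
  'a': [0/1 + 1/1*2/5, 0/1 + 1/1*3/5) = [2/5, 3/5)
  'e': [0/1 + 1/1*3/5, 0/1 + 1/1*4/5) = [3/5, 4/5) <- contains code 436/625
  'b': [0/1 + 1/1*4/5, 0/1 + 1/1*1/1) = [4/5, 1/1)
  emit 'e', narrow to [3/5, 4/5)

Answer: 3/5 4/5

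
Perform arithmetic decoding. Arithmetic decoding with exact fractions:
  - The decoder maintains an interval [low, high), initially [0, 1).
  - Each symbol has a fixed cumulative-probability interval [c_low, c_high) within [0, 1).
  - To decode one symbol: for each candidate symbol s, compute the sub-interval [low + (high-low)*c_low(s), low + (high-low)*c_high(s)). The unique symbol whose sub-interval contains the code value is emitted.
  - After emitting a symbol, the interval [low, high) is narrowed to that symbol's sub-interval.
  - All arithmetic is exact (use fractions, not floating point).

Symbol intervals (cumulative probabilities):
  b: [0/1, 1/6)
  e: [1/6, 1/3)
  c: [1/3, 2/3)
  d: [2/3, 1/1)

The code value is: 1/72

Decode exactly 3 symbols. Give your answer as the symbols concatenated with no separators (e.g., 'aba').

Step 1: interval [0/1, 1/1), width = 1/1 - 0/1 = 1/1
  'b': [0/1 + 1/1*0/1, 0/1 + 1/1*1/6) = [0/1, 1/6) <- contains code 1/72
  'e': [0/1 + 1/1*1/6, 0/1 + 1/1*1/3) = [1/6, 1/3)
  'c': [0/1 + 1/1*1/3, 0/1 + 1/1*2/3) = [1/3, 2/3)
  'd': [0/1 + 1/1*2/3, 0/1 + 1/1*1/1) = [2/3, 1/1)
  emit 'b', narrow to [0/1, 1/6)
Step 2: interval [0/1, 1/6), width = 1/6 - 0/1 = 1/6
  'b': [0/1 + 1/6*0/1, 0/1 + 1/6*1/6) = [0/1, 1/36) <- contains code 1/72
  'e': [0/1 + 1/6*1/6, 0/1 + 1/6*1/3) = [1/36, 1/18)
  'c': [0/1 + 1/6*1/3, 0/1 + 1/6*2/3) = [1/18, 1/9)
  'd': [0/1 + 1/6*2/3, 0/1 + 1/6*1/1) = [1/9, 1/6)
  emit 'b', narrow to [0/1, 1/36)
Step 3: interval [0/1, 1/36), width = 1/36 - 0/1 = 1/36
  'b': [0/1 + 1/36*0/1, 0/1 + 1/36*1/6) = [0/1, 1/216)
  'e': [0/1 + 1/36*1/6, 0/1 + 1/36*1/3) = [1/216, 1/108)
  'c': [0/1 + 1/36*1/3, 0/1 + 1/36*2/3) = [1/108, 1/54) <- contains code 1/72
  'd': [0/1 + 1/36*2/3, 0/1 + 1/36*1/1) = [1/54, 1/36)
  emit 'c', narrow to [1/108, 1/54)

Answer: bbc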